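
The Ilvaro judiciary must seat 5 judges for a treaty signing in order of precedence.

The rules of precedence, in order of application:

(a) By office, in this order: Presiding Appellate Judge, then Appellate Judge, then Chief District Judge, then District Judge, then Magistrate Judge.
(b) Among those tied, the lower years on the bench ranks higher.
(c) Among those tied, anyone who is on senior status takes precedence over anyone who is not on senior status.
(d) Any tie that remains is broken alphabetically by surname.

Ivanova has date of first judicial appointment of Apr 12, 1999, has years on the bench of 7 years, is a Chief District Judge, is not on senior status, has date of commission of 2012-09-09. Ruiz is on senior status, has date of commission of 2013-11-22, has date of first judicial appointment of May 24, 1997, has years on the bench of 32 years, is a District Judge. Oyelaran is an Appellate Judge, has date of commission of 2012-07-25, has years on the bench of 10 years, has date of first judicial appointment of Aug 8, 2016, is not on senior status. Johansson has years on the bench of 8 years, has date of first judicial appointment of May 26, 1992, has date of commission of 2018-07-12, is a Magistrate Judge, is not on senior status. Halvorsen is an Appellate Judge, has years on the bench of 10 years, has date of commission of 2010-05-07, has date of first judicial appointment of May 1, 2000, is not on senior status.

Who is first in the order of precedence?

Halvorsen

By office: Halvorsen and Oyelaran (Appellate Judge); then Ivanova (Chief District Judge); then Ruiz (District Judge); then Johansson (Magistrate Judge).
Halvorsen and Oyelaran both have years on the bench 10 years, so the next rule applies.
Halvorsen and Oyelaran are each not on senior status, so the next rule applies.
Among Halvorsen and Oyelaran, alphabetically by surname: Halvorsen before Oyelaran.
Order: Halvorsen, Oyelaran, Ivanova, Ruiz, Johansson.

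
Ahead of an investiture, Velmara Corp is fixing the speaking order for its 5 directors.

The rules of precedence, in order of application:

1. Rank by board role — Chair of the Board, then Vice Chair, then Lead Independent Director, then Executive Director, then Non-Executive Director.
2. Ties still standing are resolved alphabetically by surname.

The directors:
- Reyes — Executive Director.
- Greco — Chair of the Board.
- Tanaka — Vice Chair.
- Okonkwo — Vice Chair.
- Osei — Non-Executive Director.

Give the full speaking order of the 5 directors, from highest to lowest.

By board role: Greco (Chair of the Board); then Okonkwo and Tanaka (Vice Chair); then Reyes (Executive Director); then Osei (Non-Executive Director).
Among Okonkwo and Tanaka, alphabetically by surname: Okonkwo before Tanaka.
Full order: Greco, Okonkwo, Tanaka, Reyes, Osei.

Greco, Okonkwo, Tanaka, Reyes, Osei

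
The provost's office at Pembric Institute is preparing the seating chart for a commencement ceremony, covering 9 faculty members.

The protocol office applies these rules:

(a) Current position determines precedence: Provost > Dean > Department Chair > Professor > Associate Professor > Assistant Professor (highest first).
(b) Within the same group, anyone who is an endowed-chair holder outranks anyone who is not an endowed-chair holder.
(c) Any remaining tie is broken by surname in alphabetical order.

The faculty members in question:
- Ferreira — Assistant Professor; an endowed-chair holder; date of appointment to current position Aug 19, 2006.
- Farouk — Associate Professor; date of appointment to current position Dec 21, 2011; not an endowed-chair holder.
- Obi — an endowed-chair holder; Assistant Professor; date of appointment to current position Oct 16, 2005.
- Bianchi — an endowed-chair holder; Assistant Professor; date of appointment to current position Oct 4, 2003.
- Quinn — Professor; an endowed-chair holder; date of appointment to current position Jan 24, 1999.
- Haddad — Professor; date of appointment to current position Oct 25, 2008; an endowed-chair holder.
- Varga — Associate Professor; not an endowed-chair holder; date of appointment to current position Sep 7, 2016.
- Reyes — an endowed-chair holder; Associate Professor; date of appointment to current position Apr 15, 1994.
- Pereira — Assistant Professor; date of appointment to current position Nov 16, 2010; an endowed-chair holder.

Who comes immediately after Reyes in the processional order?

By current position: Haddad and Quinn (Professor); then Reyes, Farouk and Varga (Associate Professor); then Bianchi, Ferreira, Obi and Pereira (Assistant Professor).
Haddad and Quinn are each an endowed-chair holder, so the next rule applies.
Among Haddad and Quinn, alphabetically by surname: Haddad before Quinn.
Among Reyes, Farouk and Varga, an endowed-chair holder before not an endowed-chair holder: Reyes (an endowed-chair holder) before Farouk and Varga (not an endowed-chair holder).
Among Farouk and Varga, alphabetically by surname: Farouk before Varga.
Bianchi, Ferreira, Obi and Pereira are each an endowed-chair holder, so the next rule applies.
Among Bianchi, Ferreira, Obi and Pereira, alphabetically by surname: Bianchi before Ferreira before Obi before Pereira.
Order: Haddad, Quinn, Reyes, Farouk, Varga, Bianchi, Ferreira, Obi, Pereira.

Farouk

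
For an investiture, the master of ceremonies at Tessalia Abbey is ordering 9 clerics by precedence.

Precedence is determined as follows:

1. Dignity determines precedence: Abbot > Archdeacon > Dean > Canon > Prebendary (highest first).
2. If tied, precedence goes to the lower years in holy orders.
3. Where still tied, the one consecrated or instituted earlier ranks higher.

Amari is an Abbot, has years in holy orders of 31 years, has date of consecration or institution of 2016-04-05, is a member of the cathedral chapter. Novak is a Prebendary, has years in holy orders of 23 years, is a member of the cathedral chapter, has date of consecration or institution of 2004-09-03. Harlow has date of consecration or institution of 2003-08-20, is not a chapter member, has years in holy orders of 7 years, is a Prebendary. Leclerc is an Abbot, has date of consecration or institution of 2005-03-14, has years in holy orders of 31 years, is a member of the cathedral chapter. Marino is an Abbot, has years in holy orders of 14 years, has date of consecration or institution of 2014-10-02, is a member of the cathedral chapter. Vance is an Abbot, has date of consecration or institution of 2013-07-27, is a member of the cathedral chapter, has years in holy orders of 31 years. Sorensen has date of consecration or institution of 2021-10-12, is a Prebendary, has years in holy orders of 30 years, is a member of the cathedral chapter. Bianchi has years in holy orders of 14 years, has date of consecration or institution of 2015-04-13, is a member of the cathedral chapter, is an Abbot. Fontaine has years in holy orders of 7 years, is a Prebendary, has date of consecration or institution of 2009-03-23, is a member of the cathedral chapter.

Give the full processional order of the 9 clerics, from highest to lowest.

By dignity: Marino, Bianchi, Leclerc, Vance and Amari (Abbot); then Harlow, Fontaine, Novak and Sorensen (Prebendary).
Among Marino, Bianchi, Leclerc, Vance and Amari, by years in holy orders (lower first): Marino and Bianchi (14 years) before Leclerc, Vance and Amari (31 years).
Among Marino and Bianchi, by date of consecration or institution (earlier first): Marino (2014-10-02) before Bianchi (2015-04-13).
Among Leclerc, Vance and Amari, by date of consecration or institution (earlier first): Leclerc (2005-03-14) before Vance (2013-07-27) before Amari (2016-04-05).
Among Harlow, Fontaine, Novak and Sorensen, by years in holy orders (lower first): Harlow and Fontaine (7 years) before Novak (23 years) before Sorensen (30 years).
Among Harlow and Fontaine, by date of consecration or institution (earlier first): Harlow (2003-08-20) before Fontaine (2009-03-23).
Full order: Marino, Bianchi, Leclerc, Vance, Amari, Harlow, Fontaine, Novak, Sorensen.

Marino, Bianchi, Leclerc, Vance, Amari, Harlow, Fontaine, Novak, Sorensen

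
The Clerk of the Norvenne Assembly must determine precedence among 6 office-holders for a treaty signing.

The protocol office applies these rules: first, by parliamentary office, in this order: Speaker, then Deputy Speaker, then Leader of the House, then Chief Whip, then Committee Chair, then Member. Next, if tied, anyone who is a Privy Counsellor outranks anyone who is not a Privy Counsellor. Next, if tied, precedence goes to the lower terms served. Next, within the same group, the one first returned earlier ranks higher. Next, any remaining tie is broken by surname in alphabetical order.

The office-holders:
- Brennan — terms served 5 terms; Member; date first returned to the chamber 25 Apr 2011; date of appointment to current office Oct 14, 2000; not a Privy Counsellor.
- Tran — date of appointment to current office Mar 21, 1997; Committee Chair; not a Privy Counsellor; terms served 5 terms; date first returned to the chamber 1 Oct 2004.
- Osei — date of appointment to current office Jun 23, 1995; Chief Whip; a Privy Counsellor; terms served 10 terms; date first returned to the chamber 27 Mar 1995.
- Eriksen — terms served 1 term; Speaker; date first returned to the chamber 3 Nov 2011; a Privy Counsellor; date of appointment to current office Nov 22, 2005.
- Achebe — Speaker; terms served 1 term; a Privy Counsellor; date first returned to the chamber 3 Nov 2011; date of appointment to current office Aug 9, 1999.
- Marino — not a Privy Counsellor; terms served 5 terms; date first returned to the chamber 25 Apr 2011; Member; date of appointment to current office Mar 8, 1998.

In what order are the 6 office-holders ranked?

By parliamentary office: Achebe and Eriksen (Speaker); then Osei (Chief Whip); then Tran (Committee Chair); then Brennan and Marino (Member).
Achebe and Eriksen are each a Privy Counsellor, so the next rule applies.
Achebe and Eriksen both have terms served 1 term, so the next rule applies.
Achebe and Eriksen both have date first returned to the chamber 3 Nov 2011, so the next rule applies.
Among Achebe and Eriksen, alphabetically by surname: Achebe before Eriksen.
Brennan and Marino are each not a Privy Counsellor, so the next rule applies.
Brennan and Marino both have terms served 5 terms, so the next rule applies.
Brennan and Marino both have date first returned to the chamber 25 Apr 2011, so the next rule applies.
Among Brennan and Marino, alphabetically by surname: Brennan before Marino.
Full order: Achebe, Eriksen, Osei, Tran, Brennan, Marino.

Achebe, Eriksen, Osei, Tran, Brennan, Marino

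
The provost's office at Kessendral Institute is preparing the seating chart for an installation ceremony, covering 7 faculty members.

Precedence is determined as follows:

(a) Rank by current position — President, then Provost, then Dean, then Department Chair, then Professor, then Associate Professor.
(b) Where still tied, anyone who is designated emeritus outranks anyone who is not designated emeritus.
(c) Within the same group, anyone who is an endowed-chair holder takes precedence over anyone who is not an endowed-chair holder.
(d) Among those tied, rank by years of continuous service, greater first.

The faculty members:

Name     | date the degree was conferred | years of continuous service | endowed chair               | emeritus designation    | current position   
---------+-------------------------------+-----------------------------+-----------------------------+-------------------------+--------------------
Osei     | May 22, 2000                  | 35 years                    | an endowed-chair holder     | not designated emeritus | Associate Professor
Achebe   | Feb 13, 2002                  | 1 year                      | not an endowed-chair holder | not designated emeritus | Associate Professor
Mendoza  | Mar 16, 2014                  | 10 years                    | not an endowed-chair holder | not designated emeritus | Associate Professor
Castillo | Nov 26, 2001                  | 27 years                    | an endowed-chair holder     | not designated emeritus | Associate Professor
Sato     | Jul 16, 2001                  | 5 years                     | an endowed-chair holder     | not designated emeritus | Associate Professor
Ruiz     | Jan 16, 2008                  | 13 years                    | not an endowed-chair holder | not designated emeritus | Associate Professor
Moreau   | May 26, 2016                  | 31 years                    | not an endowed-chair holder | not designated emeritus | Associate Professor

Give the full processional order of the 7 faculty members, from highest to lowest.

Osei, Castillo, Sato, Moreau, Ruiz, Mendoza, Achebe

By current position: Osei, Castillo, Sato, Moreau, Ruiz, Mendoza and Achebe (Associate Professor).
Osei, Castillo, Sato, Moreau, Ruiz, Mendoza and Achebe are each not designated emeritus, so the next rule applies.
Among Osei, Castillo, Sato, Moreau, Ruiz, Mendoza and Achebe, an endowed-chair holder before not an endowed-chair holder: Osei, Castillo and Sato (an endowed-chair holder) before Moreau, Ruiz, Mendoza and Achebe (not an endowed-chair holder).
Among Osei, Castillo and Sato, by years of continuous service (higher first): Osei (35 years) before Castillo (27 years) before Sato (5 years).
Among Moreau, Ruiz, Mendoza and Achebe, by years of continuous service (higher first): Moreau (31 years) before Ruiz (13 years) before Mendoza (10 years) before Achebe (1 year).
Full order: Osei, Castillo, Sato, Moreau, Ruiz, Mendoza, Achebe.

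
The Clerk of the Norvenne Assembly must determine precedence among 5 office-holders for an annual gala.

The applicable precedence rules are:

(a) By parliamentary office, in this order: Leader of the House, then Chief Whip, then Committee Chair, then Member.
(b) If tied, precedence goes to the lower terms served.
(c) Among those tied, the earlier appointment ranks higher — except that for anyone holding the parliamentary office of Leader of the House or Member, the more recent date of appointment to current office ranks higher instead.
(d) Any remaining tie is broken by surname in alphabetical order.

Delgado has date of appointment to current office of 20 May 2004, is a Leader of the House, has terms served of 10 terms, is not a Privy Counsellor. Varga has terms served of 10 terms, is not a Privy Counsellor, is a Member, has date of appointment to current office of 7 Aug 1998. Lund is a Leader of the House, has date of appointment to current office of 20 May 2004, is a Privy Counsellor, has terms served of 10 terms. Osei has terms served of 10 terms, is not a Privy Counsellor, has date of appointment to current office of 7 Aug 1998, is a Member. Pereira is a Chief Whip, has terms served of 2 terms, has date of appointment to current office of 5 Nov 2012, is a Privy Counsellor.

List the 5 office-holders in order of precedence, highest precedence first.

By parliamentary office: Delgado and Lund (Leader of the House); then Pereira (Chief Whip); then Osei and Varga (Member).
Delgado and Lund both have terms served 10 terms, so the next rule applies.
Delgado and Lund both have date of appointment to current office 20 May 2004, so the next rule applies.
Among Delgado and Lund, alphabetically by surname: Delgado before Lund.
Osei and Varga both have terms served 10 terms, so the next rule applies.
Osei and Varga both have date of appointment to current office 7 Aug 1998, so the next rule applies.
Among Osei and Varga, alphabetically by surname: Osei before Varga.
Full order: Delgado, Lund, Pereira, Osei, Varga.

Delgado, Lund, Pereira, Osei, Varga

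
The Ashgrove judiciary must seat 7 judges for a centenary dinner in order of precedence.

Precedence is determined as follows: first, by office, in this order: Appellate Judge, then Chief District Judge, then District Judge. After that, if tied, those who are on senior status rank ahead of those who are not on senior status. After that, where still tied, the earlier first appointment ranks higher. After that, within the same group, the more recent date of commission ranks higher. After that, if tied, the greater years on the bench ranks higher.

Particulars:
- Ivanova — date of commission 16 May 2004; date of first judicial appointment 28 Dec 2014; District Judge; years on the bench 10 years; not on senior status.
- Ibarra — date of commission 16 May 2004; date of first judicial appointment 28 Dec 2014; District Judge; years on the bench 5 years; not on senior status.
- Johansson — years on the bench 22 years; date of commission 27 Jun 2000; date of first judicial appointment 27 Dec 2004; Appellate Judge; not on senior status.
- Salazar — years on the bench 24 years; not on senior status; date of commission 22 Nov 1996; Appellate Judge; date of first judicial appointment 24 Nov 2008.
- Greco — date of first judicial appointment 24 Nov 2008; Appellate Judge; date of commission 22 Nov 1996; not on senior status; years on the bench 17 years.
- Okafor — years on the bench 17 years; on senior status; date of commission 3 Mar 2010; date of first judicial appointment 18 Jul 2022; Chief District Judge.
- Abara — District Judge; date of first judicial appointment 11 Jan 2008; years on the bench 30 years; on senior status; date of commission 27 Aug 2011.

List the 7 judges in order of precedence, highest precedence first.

By office: Johansson, Salazar and Greco (Appellate Judge); then Okafor (Chief District Judge); then Abara, Ivanova and Ibarra (District Judge).
Johansson, Salazar and Greco are each not on senior status, so the next rule applies.
Among Johansson, Salazar and Greco, by date of first judicial appointment (earlier first): Johansson (27 Dec 2004) before Salazar and Greco (24 Nov 2008).
Salazar and Greco both have date of commission 22 Nov 1996, so the next rule applies.
Among Salazar and Greco, by years on the bench (higher first): Salazar (24 years) before Greco (17 years).
Among Abara, Ivanova and Ibarra, on senior status before not on senior status: Abara (on senior status) before Ivanova and Ibarra (not on senior status).
Ivanova and Ibarra both have date of first judicial appointment 28 Dec 2014, so the next rule applies.
Ivanova and Ibarra both have date of commission 16 May 2004, so the next rule applies.
Among Ivanova and Ibarra, by years on the bench (higher first): Ivanova (10 years) before Ibarra (5 years).
Full order: Johansson, Salazar, Greco, Okafor, Abara, Ivanova, Ibarra.

Johansson, Salazar, Greco, Okafor, Abara, Ivanova, Ibarra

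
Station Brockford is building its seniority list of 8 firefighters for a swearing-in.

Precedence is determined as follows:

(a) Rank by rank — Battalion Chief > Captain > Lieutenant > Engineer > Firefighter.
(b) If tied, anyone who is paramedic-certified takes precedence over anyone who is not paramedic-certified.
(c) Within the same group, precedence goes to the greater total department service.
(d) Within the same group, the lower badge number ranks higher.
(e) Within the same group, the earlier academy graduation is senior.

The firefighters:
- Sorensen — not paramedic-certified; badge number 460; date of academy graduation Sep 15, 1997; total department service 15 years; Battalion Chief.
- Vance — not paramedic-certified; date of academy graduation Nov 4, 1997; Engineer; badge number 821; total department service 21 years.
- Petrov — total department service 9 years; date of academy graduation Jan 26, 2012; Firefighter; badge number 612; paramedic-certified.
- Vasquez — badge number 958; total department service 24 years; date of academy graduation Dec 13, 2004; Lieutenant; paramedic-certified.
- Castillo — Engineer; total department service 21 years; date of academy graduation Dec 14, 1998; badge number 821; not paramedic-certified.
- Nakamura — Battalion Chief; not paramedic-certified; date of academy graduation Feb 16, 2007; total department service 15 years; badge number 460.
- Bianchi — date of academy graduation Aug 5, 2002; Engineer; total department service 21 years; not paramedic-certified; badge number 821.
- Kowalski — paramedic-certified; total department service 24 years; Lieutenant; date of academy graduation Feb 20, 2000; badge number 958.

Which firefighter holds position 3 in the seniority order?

Kowalski

By rank: Sorensen and Nakamura (Battalion Chief); then Kowalski and Vasquez (Lieutenant); then Vance, Castillo and Bianchi (Engineer); then Petrov (Firefighter).
Sorensen and Nakamura are each not paramedic-certified, so the next rule applies.
Sorensen and Nakamura both have total department service 15 years, so the next rule applies.
Sorensen and Nakamura both have badge number 460, so the next rule applies.
Among Sorensen and Nakamura, by date of academy graduation (earlier first): Sorensen (Sep 15, 1997) before Nakamura (Feb 16, 2007).
Kowalski and Vasquez are each paramedic-certified, so the next rule applies.
Kowalski and Vasquez both have total department service 24 years, so the next rule applies.
Kowalski and Vasquez both have badge number 958, so the next rule applies.
Among Kowalski and Vasquez, by date of academy graduation (earlier first): Kowalski (Feb 20, 2000) before Vasquez (Dec 13, 2004).
Vance, Castillo and Bianchi are each not paramedic-certified, so the next rule applies.
Vance, Castillo and Bianchi all have total department service 21 years, so the next rule applies.
Vance, Castillo and Bianchi all have badge number 821, so the next rule applies.
Among Vance, Castillo and Bianchi, by date of academy graduation (earlier first): Vance (Nov 4, 1997) before Castillo (Dec 14, 1998) before Bianchi (Aug 5, 2002).
Order: Sorensen, Nakamura, Kowalski, Vasquez, Vance, Castillo, Bianchi, Petrov.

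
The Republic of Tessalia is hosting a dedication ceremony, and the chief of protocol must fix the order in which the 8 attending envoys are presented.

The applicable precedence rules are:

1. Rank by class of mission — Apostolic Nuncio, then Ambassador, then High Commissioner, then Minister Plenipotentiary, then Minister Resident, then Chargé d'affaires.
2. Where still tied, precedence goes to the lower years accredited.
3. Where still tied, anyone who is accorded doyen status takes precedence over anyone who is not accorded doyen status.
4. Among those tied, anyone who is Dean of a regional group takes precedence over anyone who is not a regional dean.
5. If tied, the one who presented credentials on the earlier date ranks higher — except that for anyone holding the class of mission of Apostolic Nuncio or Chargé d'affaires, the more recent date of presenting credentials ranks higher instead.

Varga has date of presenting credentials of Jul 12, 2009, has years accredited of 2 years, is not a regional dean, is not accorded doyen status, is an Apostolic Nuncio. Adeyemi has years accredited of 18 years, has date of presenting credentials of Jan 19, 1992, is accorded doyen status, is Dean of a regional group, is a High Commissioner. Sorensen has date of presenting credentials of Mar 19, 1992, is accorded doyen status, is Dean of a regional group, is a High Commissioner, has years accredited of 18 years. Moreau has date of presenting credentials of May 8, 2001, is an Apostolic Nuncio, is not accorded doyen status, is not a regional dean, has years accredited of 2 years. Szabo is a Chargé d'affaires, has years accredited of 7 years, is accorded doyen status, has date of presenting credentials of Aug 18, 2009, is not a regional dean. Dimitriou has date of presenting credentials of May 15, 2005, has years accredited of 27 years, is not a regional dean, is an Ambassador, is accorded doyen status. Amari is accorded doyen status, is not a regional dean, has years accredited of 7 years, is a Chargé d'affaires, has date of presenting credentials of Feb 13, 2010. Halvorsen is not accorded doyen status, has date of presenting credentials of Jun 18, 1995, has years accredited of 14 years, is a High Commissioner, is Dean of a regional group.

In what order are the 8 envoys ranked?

By class of mission: Varga and Moreau (Apostolic Nuncio); then Dimitriou (Ambassador); then Halvorsen, Adeyemi and Sorensen (High Commissioner); then Amari and Szabo (Chargé d'affaires).
Varga and Moreau both have years accredited 2 years, so the next rule applies.
Varga and Moreau are each not accorded doyen status, so the next rule applies.
Varga and Moreau are each not a regional dean, so the next rule applies.
Among Varga and Moreau, by date of presenting credentials (later first) (reversed rule for this group): Varga (Jul 12, 2009) before Moreau (May 8, 2001).
Among Halvorsen, Adeyemi and Sorensen, by years accredited (lower first): Halvorsen (14 years) before Adeyemi and Sorensen (18 years).
Adeyemi and Sorensen are each accorded doyen status, so the next rule applies.
Adeyemi and Sorensen are each Dean of a regional group, so the next rule applies.
Among Adeyemi and Sorensen, by date of presenting credentials (earlier first): Adeyemi (Jan 19, 1992) before Sorensen (Mar 19, 1992).
Amari and Szabo both have years accredited 7 years, so the next rule applies.
Amari and Szabo are each accorded doyen status, so the next rule applies.
Amari and Szabo are each not a regional dean, so the next rule applies.
Among Amari and Szabo, by date of presenting credentials (later first) (reversed rule for this group): Amari (Feb 13, 2010) before Szabo (Aug 18, 2009).
Full order: Varga, Moreau, Dimitriou, Halvorsen, Adeyemi, Sorensen, Amari, Szabo.

Varga, Moreau, Dimitriou, Halvorsen, Adeyemi, Sorensen, Amari, Szabo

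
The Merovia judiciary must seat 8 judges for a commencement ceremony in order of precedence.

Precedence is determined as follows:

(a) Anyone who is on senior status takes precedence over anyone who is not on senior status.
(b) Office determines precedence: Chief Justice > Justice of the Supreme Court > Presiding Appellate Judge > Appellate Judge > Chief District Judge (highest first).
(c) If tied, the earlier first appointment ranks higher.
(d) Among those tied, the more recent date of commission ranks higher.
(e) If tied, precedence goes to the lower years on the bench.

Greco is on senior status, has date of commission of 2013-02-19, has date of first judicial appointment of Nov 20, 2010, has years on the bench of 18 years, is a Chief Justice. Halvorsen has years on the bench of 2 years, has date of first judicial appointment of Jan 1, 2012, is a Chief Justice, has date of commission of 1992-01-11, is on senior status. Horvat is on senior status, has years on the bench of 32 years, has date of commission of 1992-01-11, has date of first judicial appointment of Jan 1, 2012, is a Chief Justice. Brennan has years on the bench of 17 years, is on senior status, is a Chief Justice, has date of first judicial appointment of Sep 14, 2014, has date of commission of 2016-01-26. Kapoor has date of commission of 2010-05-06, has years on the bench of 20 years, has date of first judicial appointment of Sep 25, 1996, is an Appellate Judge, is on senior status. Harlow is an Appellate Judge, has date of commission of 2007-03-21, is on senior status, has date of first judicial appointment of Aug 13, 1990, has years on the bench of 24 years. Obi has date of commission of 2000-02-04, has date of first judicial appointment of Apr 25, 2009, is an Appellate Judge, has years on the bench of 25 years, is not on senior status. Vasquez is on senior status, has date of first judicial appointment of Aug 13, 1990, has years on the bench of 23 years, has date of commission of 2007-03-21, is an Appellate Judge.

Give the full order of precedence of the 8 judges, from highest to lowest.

By the first rule: Greco, Halvorsen, Horvat, Brennan, Vasquez, Harlow and Kapoor (each on senior status); then Obi (not on senior status).
Among Greco, Halvorsen, Horvat, Brennan, Vasquez, Harlow and Kapoor, by office: Greco, Halvorsen, Horvat and Brennan (Chief Justice) before Vasquez, Harlow and Kapoor (Appellate Judge).
Among Greco, Halvorsen, Horvat and Brennan, by date of first judicial appointment (earlier first): Greco (Nov 20, 2010) before Halvorsen and Horvat (Jan 1, 2012) before Brennan (Sep 14, 2014).
Halvorsen and Horvat both have date of commission 1992-01-11, so the next rule applies.
Among Halvorsen and Horvat, by years on the bench (lower first): Halvorsen (2 years) before Horvat (32 years).
Among Vasquez, Harlow and Kapoor, by date of first judicial appointment (earlier first): Vasquez and Harlow (Aug 13, 1990) before Kapoor (Sep 25, 1996).
Vasquez and Harlow both have date of commission 2007-03-21, so the next rule applies.
Among Vasquez and Harlow, by years on the bench (lower first): Vasquez (23 years) before Harlow (24 years).
Full order: Greco, Halvorsen, Horvat, Brennan, Vasquez, Harlow, Kapoor, Obi.

Greco, Halvorsen, Horvat, Brennan, Vasquez, Harlow, Kapoor, Obi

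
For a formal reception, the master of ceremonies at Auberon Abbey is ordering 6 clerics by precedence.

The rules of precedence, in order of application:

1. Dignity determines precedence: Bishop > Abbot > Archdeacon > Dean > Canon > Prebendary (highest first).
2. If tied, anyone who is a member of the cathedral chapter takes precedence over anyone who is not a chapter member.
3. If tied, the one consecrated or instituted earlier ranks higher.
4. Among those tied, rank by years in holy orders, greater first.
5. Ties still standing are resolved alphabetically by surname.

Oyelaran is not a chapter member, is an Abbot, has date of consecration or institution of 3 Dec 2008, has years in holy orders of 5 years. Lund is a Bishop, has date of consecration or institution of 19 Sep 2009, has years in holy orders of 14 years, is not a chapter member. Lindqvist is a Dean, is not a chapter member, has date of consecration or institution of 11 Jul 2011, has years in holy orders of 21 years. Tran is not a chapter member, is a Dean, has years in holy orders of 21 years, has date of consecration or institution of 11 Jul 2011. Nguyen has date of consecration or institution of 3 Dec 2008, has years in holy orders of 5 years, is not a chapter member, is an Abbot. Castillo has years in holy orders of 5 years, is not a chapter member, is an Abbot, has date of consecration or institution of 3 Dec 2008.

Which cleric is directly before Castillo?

Lund

By dignity: Lund (Bishop); then Castillo, Nguyen and Oyelaran (Abbot); then Lindqvist and Tran (Dean).
Castillo, Nguyen and Oyelaran are each not a chapter member, so the next rule applies.
Castillo, Nguyen and Oyelaran all have date of consecration or institution 3 Dec 2008, so the next rule applies.
Castillo, Nguyen and Oyelaran all have years in holy orders 5 years, so the next rule applies.
Among Castillo, Nguyen and Oyelaran, alphabetically by surname: Castillo before Nguyen before Oyelaran.
Lindqvist and Tran are each not a chapter member, so the next rule applies.
Lindqvist and Tran both have date of consecration or institution 11 Jul 2011, so the next rule applies.
Lindqvist and Tran both have years in holy orders 21 years, so the next rule applies.
Among Lindqvist and Tran, alphabetically by surname: Lindqvist before Tran.
Order: Lund, Castillo, Nguyen, Oyelaran, Lindqvist, Tran.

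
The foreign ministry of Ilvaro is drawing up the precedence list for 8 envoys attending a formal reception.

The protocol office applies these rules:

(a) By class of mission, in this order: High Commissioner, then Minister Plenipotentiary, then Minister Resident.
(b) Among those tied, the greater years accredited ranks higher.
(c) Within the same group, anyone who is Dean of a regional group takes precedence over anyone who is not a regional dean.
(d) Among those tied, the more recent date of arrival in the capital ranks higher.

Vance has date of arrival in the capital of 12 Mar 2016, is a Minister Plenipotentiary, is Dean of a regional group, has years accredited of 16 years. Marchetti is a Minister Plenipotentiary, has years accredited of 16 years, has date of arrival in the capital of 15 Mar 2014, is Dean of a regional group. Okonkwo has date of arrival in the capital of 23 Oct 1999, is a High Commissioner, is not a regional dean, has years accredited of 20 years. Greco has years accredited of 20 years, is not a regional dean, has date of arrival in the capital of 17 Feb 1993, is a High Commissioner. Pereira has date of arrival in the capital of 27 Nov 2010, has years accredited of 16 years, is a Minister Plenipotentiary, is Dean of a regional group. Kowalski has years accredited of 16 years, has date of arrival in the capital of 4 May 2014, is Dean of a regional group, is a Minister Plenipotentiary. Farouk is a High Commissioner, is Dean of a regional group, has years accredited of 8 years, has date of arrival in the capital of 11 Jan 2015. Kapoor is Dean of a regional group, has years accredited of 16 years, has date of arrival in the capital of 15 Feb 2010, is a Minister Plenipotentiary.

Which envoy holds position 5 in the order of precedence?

Kowalski

By class of mission: Okonkwo, Greco and Farouk (High Commissioner); then Vance, Kowalski, Marchetti, Pereira and Kapoor (Minister Plenipotentiary).
Among Okonkwo, Greco and Farouk, by years accredited (higher first): Okonkwo and Greco (20 years) before Farouk (8 years).
Okonkwo and Greco are each not a regional dean, so the next rule applies.
Among Okonkwo and Greco, by date of arrival in the capital (later first): Okonkwo (23 Oct 1999) before Greco (17 Feb 1993).
Vance, Kowalski, Marchetti, Pereira and Kapoor all have years accredited 16 years, so the next rule applies.
Vance, Kowalski, Marchetti, Pereira and Kapoor are each Dean of a regional group, so the next rule applies.
Among Vance, Kowalski, Marchetti, Pereira and Kapoor, by date of arrival in the capital (later first): Vance (12 Mar 2016) before Kowalski (4 May 2014) before Marchetti (15 Mar 2014) before Pereira (27 Nov 2010) before Kapoor (15 Feb 2010).
Order: Okonkwo, Greco, Farouk, Vance, Kowalski, Marchetti, Pereira, Kapoor.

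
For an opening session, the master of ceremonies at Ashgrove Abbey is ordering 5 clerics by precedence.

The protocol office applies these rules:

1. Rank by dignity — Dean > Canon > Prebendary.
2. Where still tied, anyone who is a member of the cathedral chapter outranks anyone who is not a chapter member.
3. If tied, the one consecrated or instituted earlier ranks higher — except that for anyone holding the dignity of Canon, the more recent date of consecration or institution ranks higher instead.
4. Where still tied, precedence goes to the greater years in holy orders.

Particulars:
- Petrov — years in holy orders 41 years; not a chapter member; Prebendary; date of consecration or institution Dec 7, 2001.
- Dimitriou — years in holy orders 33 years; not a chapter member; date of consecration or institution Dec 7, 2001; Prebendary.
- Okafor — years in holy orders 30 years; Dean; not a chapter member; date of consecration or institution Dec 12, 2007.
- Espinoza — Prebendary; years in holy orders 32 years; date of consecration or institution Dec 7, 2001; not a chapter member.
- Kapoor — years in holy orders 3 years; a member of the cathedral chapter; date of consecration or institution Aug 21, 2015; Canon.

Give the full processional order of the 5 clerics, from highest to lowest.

By dignity: Okafor (Dean); then Kapoor (Canon); then Petrov, Dimitriou and Espinoza (Prebendary).
Petrov, Dimitriou and Espinoza are each not a chapter member, so the next rule applies.
Petrov, Dimitriou and Espinoza all have date of consecration or institution Dec 7, 2001, so the next rule applies.
Among Petrov, Dimitriou and Espinoza, by years in holy orders (higher first): Petrov (41 years) before Dimitriou (33 years) before Espinoza (32 years).
Full order: Okafor, Kapoor, Petrov, Dimitriou, Espinoza.

Okafor, Kapoor, Petrov, Dimitriou, Espinoza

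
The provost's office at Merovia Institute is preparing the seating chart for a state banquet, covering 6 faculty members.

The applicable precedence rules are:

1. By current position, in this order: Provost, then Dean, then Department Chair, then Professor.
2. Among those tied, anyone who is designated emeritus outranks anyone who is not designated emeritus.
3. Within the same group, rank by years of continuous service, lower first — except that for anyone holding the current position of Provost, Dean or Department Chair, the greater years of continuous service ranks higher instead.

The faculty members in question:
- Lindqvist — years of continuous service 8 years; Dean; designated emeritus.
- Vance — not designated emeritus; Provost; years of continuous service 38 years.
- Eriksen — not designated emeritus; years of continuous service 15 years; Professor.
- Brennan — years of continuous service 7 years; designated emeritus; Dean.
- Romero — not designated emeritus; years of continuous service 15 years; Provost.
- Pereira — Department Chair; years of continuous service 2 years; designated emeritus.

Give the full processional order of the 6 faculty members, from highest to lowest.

Vance, Romero, Lindqvist, Brennan, Pereira, Eriksen

By current position: Vance and Romero (Provost); then Lindqvist and Brennan (Dean); then Pereira (Department Chair); then Eriksen (Professor).
Vance and Romero are each not designated emeritus, so the next rule applies.
Among Vance and Romero, by years of continuous service (higher first) (reversed rule for this group): Vance (38 years) before Romero (15 years).
Lindqvist and Brennan are each designated emeritus, so the next rule applies.
Among Lindqvist and Brennan, by years of continuous service (higher first) (reversed rule for this group): Lindqvist (8 years) before Brennan (7 years).
Full order: Vance, Romero, Lindqvist, Brennan, Pereira, Eriksen.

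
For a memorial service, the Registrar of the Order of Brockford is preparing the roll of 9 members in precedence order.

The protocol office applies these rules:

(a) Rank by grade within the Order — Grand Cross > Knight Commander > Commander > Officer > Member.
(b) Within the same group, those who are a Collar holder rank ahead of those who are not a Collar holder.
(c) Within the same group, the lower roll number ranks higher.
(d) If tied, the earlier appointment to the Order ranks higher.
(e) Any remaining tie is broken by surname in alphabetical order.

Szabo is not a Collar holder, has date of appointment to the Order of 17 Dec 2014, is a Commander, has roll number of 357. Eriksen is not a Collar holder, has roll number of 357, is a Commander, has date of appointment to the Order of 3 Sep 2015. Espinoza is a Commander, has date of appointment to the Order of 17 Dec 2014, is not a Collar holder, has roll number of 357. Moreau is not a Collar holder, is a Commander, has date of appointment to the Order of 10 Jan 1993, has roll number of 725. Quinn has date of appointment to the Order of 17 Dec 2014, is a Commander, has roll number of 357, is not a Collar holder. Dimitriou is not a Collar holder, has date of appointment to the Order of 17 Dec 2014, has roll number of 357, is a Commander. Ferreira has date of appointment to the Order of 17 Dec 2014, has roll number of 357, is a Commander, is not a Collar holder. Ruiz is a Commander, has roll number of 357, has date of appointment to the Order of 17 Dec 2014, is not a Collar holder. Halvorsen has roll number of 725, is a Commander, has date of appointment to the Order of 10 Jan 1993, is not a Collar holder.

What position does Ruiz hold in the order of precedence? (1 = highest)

By grade within the Order: Dimitriou, Espinoza, Ferreira, Quinn, Ruiz, Szabo, Eriksen, Halvorsen and Moreau (Commander).
Dimitriou, Espinoza, Ferreira, Quinn, Ruiz, Szabo, Eriksen, Halvorsen and Moreau are each not a Collar holder, so the next rule applies.
Among Dimitriou, Espinoza, Ferreira, Quinn, Ruiz, Szabo, Eriksen, Halvorsen and Moreau, by roll number (lower first): Dimitriou, Espinoza, Ferreira, Quinn, Ruiz, Szabo and Eriksen (357) before Halvorsen and Moreau (725).
Among Dimitriou, Espinoza, Ferreira, Quinn, Ruiz, Szabo and Eriksen, by date of appointment to the Order (earlier first): Dimitriou, Espinoza, Ferreira, Quinn, Ruiz and Szabo (17 Dec 2014) before Eriksen (3 Sep 2015).
Among Dimitriou, Espinoza, Ferreira, Quinn, Ruiz and Szabo, alphabetically by surname: Dimitriou before Espinoza before Ferreira before Quinn before Ruiz before Szabo.
Halvorsen and Moreau both have date of appointment to the Order 10 Jan 1993, so the next rule applies.
Among Halvorsen and Moreau, alphabetically by surname: Halvorsen before Moreau.
Order: Dimitriou, Espinoza, Ferreira, Quinn, Ruiz, Szabo, Eriksen, Halvorsen, Moreau. So position 5.

5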